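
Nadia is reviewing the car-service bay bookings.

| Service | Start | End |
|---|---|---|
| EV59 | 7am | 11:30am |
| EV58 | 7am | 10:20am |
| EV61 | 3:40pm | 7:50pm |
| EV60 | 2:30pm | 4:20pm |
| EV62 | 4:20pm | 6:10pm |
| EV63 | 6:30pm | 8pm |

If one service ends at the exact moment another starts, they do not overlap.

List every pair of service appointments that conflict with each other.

EV58 & EV59, EV60 & EV61, EV61 & EV62, EV61 & EV63

Sorted by start: EV58, EV59, EV60, EV61, EV62, EV63.
EV59 starts before EV58 ends → EV58 and EV59 overlap.
EV60 starts after EV58 ends — done with EV58.
EV60 starts after EV59 ends — done with EV59.
EV61 starts before EV60 ends → EV60 and EV61 overlap.
EV62 starts exactly when EV60 ends (back-to-back, no overlap) — done with EV60.
EV62 starts before EV61 ends → EV61 and EV62 overlap.
EV63 starts before EV61 ends → EV61 and EV63 overlap.
EV63 starts after EV62 ends.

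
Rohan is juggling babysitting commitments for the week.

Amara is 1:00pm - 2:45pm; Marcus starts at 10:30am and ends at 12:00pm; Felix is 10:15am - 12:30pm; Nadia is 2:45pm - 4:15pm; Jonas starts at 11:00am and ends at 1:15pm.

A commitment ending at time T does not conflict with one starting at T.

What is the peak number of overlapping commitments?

3

Walk through starts and ends in time order (an end at T is processed before a start at T):
10:15am start Felix → 1
10:30am start Marcus → 2
11:00am start Jonas → 3
12:00pm end Marcus → 2
12:30pm end Felix → 1
1:00pm start Amara → 2
1:15pm end Jonas → 1
2:45pm end Amara → 0
2:45pm start Nadia → 1
4:15pm end Nadia → 0
Peak is 3, at 11:00am (Felix, Jonas, Marcus).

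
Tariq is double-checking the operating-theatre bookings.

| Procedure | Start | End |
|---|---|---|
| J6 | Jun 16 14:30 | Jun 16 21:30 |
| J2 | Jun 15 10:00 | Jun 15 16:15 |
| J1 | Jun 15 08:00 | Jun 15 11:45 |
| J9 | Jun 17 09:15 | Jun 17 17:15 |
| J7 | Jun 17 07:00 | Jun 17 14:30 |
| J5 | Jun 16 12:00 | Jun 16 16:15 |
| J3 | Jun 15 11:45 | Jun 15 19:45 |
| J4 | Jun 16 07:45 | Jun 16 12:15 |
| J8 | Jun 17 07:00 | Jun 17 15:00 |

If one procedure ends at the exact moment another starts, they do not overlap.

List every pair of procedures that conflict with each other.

J1 & J2, J2 & J3, J4 & J5, J5 & J6, J7 & J8, J7 & J9, J8 & J9

Two intervals overlap when each starts before the other ends.
Sorted by start: J1, J2, J3, J4, J5, J6, J7, J8, J9.
J2 starts before J1 ends → J1 and J2 overlap.
J3 starts exactly when J1 ends (back-to-back, no overlap) — done with J1.
J3 starts before J2 ends → J2 and J3 overlap.
J4 starts after J2 ends — done with J2.
J4 starts after J3 ends — done with J3.
J5 starts before J4 ends → J4 and J5 overlap.
J6 starts after J4 ends — done with J4.
J6 starts before J5 ends → J5 and J6 overlap.
J7 starts after J5 ends — done with J5.
J7 starts after J6 ends — done with J6.
J8 starts before J7 ends → J7 and J8 overlap.
J9 starts before J7 ends → J7 and J9 overlap.
J9 starts before J8 ends → J8 and J9 overlap.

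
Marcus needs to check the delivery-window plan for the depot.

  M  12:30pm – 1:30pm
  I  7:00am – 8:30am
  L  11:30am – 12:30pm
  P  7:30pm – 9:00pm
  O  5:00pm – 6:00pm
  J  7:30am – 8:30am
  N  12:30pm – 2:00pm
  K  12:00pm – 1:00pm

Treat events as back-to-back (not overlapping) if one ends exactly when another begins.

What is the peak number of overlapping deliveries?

3

Sweep the timeline, counting +1 at each start and −1 at each end (ends before starts at a tie):
7:00am start I → 1
7:30am start J → 2
8:30am end I → 1
8:30am end J → 0
11:30am start L → 1
12:00pm start K → 2
12:30pm end L → 1
12:30pm start M → 2
12:30pm start N → 3
1:00pm end K → 2
1:30pm end M → 1
2:00pm end N → 0
5:00pm start O → 1
6:00pm end O → 0
7:30pm start P → 1
9:00pm end P → 0
Peak is 3, at 12:30pm (K, M, N).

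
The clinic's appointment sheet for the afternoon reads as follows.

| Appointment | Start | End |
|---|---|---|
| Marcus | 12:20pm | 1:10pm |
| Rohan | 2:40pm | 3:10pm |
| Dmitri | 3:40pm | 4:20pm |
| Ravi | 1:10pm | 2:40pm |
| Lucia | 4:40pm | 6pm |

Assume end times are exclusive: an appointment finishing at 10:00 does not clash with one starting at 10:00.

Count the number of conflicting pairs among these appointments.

0

Two intervals overlap when each starts before the other ends.
Sorted by start: Marcus, Ravi, Rohan, Dmitri, Lucia.
Ravi starts exactly when Marcus ends (back-to-back, no overlap), so Marcus has no further overlaps.
Rohan starts exactly when Ravi ends (back-to-back, no overlap), so Ravi has no further overlaps.
Dmitri starts after Rohan ends, so Rohan has no further overlaps.
Lucia starts after Dmitri ends.
No pair overlaps.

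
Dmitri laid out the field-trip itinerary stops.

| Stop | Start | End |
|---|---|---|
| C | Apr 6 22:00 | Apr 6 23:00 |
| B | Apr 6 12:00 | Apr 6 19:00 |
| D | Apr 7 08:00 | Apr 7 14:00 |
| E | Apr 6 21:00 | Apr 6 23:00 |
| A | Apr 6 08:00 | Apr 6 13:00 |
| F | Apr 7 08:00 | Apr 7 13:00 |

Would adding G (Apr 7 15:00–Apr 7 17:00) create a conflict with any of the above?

No — it doesn't clash with anything

A: ends Apr 6 13:00 at or before G starts Apr 7 15:00 → clear.
B: ends Apr 6 19:00 at or before G starts Apr 7 15:00 → clear.
E: ends Apr 6 23:00 at or before G starts Apr 7 15:00 → clear.
C: ends Apr 6 23:00 at or before G starts Apr 7 15:00 → clear.
D: ends Apr 7 14:00 at or before G starts Apr 7 15:00 → clear.
F: ends Apr 7 13:00 at or before G starts Apr 7 15:00 → clear.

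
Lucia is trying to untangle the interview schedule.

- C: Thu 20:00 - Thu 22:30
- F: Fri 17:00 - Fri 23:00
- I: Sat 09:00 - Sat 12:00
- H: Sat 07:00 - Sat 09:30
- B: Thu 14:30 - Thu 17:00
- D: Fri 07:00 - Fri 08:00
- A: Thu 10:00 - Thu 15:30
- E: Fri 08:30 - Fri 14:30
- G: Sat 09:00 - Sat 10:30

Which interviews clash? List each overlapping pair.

Sorted by start: A, B, C, D, E, F, H, G, I.
B starts before A ends → A and B overlap.
C starts after A ends — done with A.
C starts after B ends — done with B.
D starts after C ends — done with C.
E starts after D ends — done with D.
F starts after E ends — done with E.
H starts after F ends — done with F.
G starts before H ends → H and G overlap.
I starts before H ends → H and I overlap.
I starts before G ends → G and I overlap.

A & B, G & H, G & I, H & I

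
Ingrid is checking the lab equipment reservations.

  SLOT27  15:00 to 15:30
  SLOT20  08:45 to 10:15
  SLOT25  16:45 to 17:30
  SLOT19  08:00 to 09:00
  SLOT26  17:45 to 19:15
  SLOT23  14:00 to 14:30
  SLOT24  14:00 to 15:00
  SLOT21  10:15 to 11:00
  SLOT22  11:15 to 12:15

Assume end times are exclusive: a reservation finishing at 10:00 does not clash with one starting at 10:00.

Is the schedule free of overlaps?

Sorted by start: SLOT19, SLOT20, SLOT21, SLOT22, SLOT23, SLOT24, SLOT27, SLOT25, SLOT26.
SLOT20 starts before SLOT19 ends → SLOT19 and SLOT20 overlap.
That's a conflict, so the schedule is not conflict-free.

No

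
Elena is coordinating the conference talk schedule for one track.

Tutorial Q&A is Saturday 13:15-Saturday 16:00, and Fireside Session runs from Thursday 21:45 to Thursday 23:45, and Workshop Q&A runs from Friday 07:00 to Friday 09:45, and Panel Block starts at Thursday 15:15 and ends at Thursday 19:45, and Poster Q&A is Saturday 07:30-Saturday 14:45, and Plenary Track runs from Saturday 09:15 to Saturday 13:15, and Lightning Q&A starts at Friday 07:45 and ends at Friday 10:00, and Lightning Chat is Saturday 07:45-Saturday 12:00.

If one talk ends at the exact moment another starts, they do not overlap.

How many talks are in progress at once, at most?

3

Walk through starts and ends in time order (an end at T is processed before a start at T):
Thursday 15:15 start Panel Block → 1
Thursday 19:45 end Panel Block → 0
Thursday 21:45 start Fireside Session → 1
Thursday 23:45 end Fireside Session → 0
Friday 07:00 start Workshop Q&A → 1
Friday 07:45 start Lightning Q&A → 2
Friday 09:45 end Workshop Q&A → 1
Friday 10:00 end Lightning Q&A → 0
Saturday 07:30 start Poster Q&A → 1
Saturday 07:45 start Lightning Chat → 2
Saturday 09:15 start Plenary Track → 3
Saturday 12:00 end Lightning Chat → 2
Saturday 13:15 end Plenary Track → 1
Saturday 13:15 start Tutorial Q&A → 2
Saturday 14:45 end Poster Q&A → 1
Saturday 16:00 end Tutorial Q&A → 0
Peak is 3, at Saturday 09:15 (Lightning Chat, Plenary Track, Poster Q&A).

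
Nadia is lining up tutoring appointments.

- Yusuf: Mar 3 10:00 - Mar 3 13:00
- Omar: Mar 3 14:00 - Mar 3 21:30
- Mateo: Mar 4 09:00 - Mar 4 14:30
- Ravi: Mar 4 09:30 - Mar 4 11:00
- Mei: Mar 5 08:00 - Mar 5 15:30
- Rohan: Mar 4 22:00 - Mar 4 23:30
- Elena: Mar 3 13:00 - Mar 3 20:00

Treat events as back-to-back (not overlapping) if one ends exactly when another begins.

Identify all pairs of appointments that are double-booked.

Elena & Omar, Mateo & Ravi

Check each pair: they overlap iff neither finishes before the other starts.
Sorted by start: Yusuf, Elena, Omar, Mateo, Ravi, Rohan, Mei.
Elena starts exactly when Yusuf ends (back-to-back, no overlap), so Yusuf has no further overlaps.
Omar starts before Elena ends → Elena and Omar overlap.
Mateo starts after Elena ends, so Elena has no further overlaps.
Mateo starts after Omar ends, so Omar has no further overlaps.
Ravi starts before Mateo ends → Mateo and Ravi overlap.
Rohan starts after Mateo ends, so Mateo has no further overlaps.
Rohan starts after Ravi ends, so Ravi has no further overlaps.
Mei starts after Rohan ends.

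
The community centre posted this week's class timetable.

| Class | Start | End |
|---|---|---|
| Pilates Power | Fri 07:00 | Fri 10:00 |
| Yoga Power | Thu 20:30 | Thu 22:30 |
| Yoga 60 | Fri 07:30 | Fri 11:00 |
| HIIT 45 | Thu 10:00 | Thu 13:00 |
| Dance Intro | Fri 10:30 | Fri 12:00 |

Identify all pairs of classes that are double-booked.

Two intervals overlap when each starts before the other ends.
Sorted by start: HIIT 45, Yoga Power, Pilates Power, Yoga 60, Dance Intro.
Yoga Power starts after HIIT 45 ends, so HIIT 45 has no further overlaps.
Pilates Power starts after Yoga Power ends, so Yoga Power has no further overlaps.
Yoga 60 starts before Pilates Power ends → Pilates Power and Yoga 60 overlap.
Dance Intro starts after Pilates Power ends.
Dance Intro starts before Yoga 60 ends → Yoga 60 and Dance Intro overlap.

Dance Intro & Yoga 60, Pilates Power & Yoga 60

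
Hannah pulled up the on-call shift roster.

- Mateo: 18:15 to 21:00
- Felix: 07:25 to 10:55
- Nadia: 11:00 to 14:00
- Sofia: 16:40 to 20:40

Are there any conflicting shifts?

Yes

Two intervals overlap when each starts before the other ends.
Sorted by start: Felix, Nadia, Sofia, Mateo.
Nadia starts after Felix ends, so nothing later overlaps Felix either.
Sofia starts after Nadia ends, so nothing later overlaps Nadia either.
Mateo starts before Sofia ends → Sofia and Mateo overlap.
That's a conflict, so the schedule is not conflict-free.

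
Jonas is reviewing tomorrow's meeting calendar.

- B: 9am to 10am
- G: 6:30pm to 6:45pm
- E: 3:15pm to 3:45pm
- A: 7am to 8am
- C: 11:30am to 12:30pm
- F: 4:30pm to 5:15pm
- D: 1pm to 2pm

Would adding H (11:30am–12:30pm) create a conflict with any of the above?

A: ends 8am at or before H starts 11:30am → clear.
B: ends 10am at or before H starts 11:30am → clear.
C: starts 11:30am before H ends 12:30pm, and ends 12:30pm after H starts 11:30am → overlap.
D: starts 1pm at or after H ends 12:30pm → clear.
E: starts 3:15pm at or after H ends 12:30pm → clear.
F: starts 4:30pm at or after H ends 12:30pm → clear.
G: starts 6:30pm at or after H ends 12:30pm → clear.
H overlaps C.

Yes — it overlaps C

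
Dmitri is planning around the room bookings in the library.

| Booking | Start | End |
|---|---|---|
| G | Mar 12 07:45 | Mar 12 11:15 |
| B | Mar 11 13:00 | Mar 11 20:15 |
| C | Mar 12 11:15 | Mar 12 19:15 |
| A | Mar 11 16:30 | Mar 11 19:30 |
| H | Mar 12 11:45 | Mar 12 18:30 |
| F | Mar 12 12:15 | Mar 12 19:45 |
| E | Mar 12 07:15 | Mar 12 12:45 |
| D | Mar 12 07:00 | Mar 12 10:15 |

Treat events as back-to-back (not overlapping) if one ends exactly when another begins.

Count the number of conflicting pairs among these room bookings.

Two intervals overlap when each starts before the other ends.
Sorted by start: B, A, D, E, G, C, H, F.
A starts before B ends → B and A overlap.
D starts after B ends — done with B.
D starts after A ends — done with A.
E starts before D ends → D and E overlap.
G starts before D ends → D and G overlap.
C starts after D ends — done with D.
G starts before E ends → E and G overlap.
C starts before E ends → E and C overlap.
H starts before E ends → E and H overlap.
F starts before E ends → E and F overlap.
C starts exactly when G ends (back-to-back, no overlap) — done with G.
H starts before C ends → C and H overlap.
F starts before C ends → C and F overlap.
F starts before H ends → H and F overlap.
Overlapping pairs: A & B, C & E, C & F, C & H, D & E, D & G, E & F, E & G, E & H, F & H — 10 in total.

10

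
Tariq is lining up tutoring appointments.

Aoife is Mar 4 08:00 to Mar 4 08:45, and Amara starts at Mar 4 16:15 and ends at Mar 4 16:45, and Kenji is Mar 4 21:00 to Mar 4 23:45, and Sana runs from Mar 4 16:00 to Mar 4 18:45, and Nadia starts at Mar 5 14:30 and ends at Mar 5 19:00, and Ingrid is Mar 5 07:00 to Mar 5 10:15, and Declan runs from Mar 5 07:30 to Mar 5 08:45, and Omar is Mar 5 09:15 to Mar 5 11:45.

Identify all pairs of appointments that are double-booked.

Check each pair: they overlap iff neither finishes before the other starts.
Sorted by start: Aoife, Sana, Amara, Kenji, Ingrid, Declan, Omar, Nadia.
Sana starts after Aoife ends — done with Aoife.
Amara starts before Sana ends → Sana and Amara overlap.
Kenji starts after Sana ends — done with Sana.
Kenji starts after Amara ends — done with Amara.
Ingrid starts after Kenji ends — done with Kenji.
Declan starts before Ingrid ends → Ingrid and Declan overlap.
Omar starts before Ingrid ends → Ingrid and Omar overlap.
Nadia starts after Ingrid ends.
Omar starts after Declan ends — done with Declan.
Nadia starts after Omar ends.

Amara & Sana, Declan & Ingrid, Ingrid & Omar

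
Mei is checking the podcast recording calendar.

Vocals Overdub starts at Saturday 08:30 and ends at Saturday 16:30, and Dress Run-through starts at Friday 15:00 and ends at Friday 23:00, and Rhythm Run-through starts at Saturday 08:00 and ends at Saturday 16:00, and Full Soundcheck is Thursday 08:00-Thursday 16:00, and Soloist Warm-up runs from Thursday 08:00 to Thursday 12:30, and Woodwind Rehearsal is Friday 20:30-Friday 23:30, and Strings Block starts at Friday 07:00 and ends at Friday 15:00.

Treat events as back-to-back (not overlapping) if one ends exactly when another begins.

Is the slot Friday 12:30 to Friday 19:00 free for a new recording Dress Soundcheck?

No — it overlaps Dress Run-through, Strings Block

Soloist Warm-up: ends Thursday 12:30 at or before Dress Soundcheck starts Friday 12:30 → clear.
Full Soundcheck: ends Thursday 16:00 at or before Dress Soundcheck starts Friday 12:30 → clear.
Strings Block: starts Friday 07:00 before Dress Soundcheck ends Friday 19:00, and ends Friday 15:00 after Dress Soundcheck starts Friday 12:30 → overlap.
Dress Run-through: starts Friday 15:00 before Dress Soundcheck ends Friday 19:00, and ends Friday 23:00 after Dress Soundcheck starts Friday 12:30 → overlap.
Woodwind Rehearsal: starts Friday 20:30 at or after Dress Soundcheck ends Friday 19:00 → clear.
Rhythm Run-through: starts Saturday 08:00 at or after Dress Soundcheck ends Friday 19:00 → clear.
Vocals Overdub: starts Saturday 08:30 at or after Dress Soundcheck ends Friday 19:00 → clear.
Dress Soundcheck overlaps Dress Run-through, Strings Block.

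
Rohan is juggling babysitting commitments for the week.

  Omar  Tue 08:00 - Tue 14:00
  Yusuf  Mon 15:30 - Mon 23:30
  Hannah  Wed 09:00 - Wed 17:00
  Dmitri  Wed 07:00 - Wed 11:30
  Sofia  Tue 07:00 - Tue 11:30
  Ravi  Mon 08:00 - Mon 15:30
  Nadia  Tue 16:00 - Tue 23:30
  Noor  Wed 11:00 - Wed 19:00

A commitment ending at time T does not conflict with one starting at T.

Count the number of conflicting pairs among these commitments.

4

Sorted by start: Ravi, Yusuf, Sofia, Omar, Nadia, Dmitri, Hannah, Noor.
Yusuf starts exactly when Ravi ends (back-to-back, no overlap) — done with Ravi.
Sofia starts after Yusuf ends — done with Yusuf.
Omar starts before Sofia ends → Sofia and Omar overlap.
Nadia starts after Sofia ends — done with Sofia.
Nadia starts after Omar ends — done with Omar.
Dmitri starts after Nadia ends — done with Nadia.
Hannah starts before Dmitri ends → Dmitri and Hannah overlap.
Noor starts before Dmitri ends → Dmitri and Noor overlap.
Noor starts before Hannah ends → Hannah and Noor overlap.
Overlapping pairs: Dmitri & Hannah, Dmitri & Noor, Hannah & Noor, Omar & Sofia — 4 in total.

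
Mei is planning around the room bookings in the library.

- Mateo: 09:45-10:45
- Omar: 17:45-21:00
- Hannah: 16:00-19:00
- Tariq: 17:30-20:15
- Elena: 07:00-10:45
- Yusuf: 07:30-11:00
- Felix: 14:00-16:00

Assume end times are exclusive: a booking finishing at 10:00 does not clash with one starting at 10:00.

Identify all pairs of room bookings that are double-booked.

Elena & Mateo, Elena & Yusuf, Hannah & Omar, Hannah & Tariq, Mateo & Yusuf, Omar & Tariq

Check each pair: they overlap iff neither finishes before the other starts.
Sorted by start: Elena, Yusuf, Mateo, Felix, Hannah, Tariq, Omar.
Yusuf starts before Elena ends → Elena and Yusuf overlap.
Mateo starts before Elena ends → Elena and Mateo overlap.
Felix starts after Elena ends; Elena is clear from here.
Mateo starts before Yusuf ends → Yusuf and Mateo overlap.
Felix starts after Yusuf ends; Yusuf is clear from here.
Felix starts after Mateo ends; Mateo is clear from here.
Hannah starts exactly when Felix ends (back-to-back, no overlap); Felix is clear from here.
Tariq starts before Hannah ends → Hannah and Tariq overlap.
Omar starts before Hannah ends → Hannah and Omar overlap.
Omar starts before Tariq ends → Tariq and Omar overlap.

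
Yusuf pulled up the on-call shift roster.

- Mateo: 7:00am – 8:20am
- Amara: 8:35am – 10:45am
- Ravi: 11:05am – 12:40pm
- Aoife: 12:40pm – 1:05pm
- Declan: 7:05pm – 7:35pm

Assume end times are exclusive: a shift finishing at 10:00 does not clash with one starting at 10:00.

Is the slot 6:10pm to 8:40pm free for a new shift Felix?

No — it overlaps Declan

Mateo: ends 8:20am at or before Felix starts 6:10pm → clear.
Amara: ends 10:45am at or before Felix starts 6:10pm → clear.
Ravi: ends 12:40pm at or before Felix starts 6:10pm → clear.
Aoife: ends 1:05pm at or before Felix starts 6:10pm → clear.
Declan: starts 7:05pm before Felix ends 8:40pm, and ends 7:35pm after Felix starts 6:10pm → overlap.
Felix overlaps Declan.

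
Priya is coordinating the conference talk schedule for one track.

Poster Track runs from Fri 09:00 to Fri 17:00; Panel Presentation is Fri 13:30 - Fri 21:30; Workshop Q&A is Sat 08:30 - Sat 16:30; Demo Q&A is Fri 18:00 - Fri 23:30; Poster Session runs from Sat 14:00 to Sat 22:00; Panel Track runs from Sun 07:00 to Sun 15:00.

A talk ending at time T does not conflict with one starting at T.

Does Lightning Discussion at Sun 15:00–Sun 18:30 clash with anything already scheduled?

Poster Track: ends Fri 17:00 at or before Lightning Discussion starts Sun 15:00 → clear.
Panel Presentation: ends Fri 21:30 at or before Lightning Discussion starts Sun 15:00 → clear.
Demo Q&A: ends Fri 23:30 at or before Lightning Discussion starts Sun 15:00 → clear.
Workshop Q&A: ends Sat 16:30 at or before Lightning Discussion starts Sun 15:00 → clear.
Poster Session: ends Sat 22:00 at or before Lightning Discussion starts Sun 15:00 → clear.
Panel Track: ends Sun 15:00 at or before Lightning Discussion starts Sun 15:00 → clear.

No — it doesn't clash with anything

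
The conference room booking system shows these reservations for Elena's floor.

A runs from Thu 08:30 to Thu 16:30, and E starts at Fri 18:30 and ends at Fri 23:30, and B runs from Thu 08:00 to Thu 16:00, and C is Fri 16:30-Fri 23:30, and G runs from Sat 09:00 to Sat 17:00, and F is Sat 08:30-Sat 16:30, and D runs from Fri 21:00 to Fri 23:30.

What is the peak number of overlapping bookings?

Sweep the timeline, counting +1 at each start and −1 at each end (ends before starts at a tie):
Thu 08:00 start B → 1
Thu 08:30 start A → 2
Thu 16:00 end B → 1
Thu 16:30 end A → 0
Fri 16:30 start C → 1
Fri 18:30 start E → 2
Fri 21:00 start D → 3
Fri 23:30 end C → 2
Fri 23:30 end D → 1
Fri 23:30 end E → 0
Sat 08:30 start F → 1
Sat 09:00 start G → 2
Sat 16:30 end F → 1
Sat 17:00 end G → 0
Peak is 3, at Fri 21:00 (C, D, E).

3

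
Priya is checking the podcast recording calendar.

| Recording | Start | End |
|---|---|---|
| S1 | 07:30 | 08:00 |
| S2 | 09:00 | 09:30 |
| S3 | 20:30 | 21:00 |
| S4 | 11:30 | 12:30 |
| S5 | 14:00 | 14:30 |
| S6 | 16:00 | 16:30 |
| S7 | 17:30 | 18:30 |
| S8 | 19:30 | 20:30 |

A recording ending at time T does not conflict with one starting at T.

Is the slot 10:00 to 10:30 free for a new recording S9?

S1: ends 08:00 at or before S9 starts 10:00 → clear.
S2: ends 09:30 at or before S9 starts 10:00 → clear.
S4: starts 11:30 at or after S9 ends 10:30 → clear.
S5: starts 14:00 at or after S9 ends 10:30 → clear.
S6: starts 16:00 at or after S9 ends 10:30 → clear.
S7: starts 17:30 at or after S9 ends 10:30 → clear.
S8: starts 19:30 at or after S9 ends 10:30 → clear.
S3: starts 20:30 at or after S9 ends 10:30 → clear.

Yes — the slot is free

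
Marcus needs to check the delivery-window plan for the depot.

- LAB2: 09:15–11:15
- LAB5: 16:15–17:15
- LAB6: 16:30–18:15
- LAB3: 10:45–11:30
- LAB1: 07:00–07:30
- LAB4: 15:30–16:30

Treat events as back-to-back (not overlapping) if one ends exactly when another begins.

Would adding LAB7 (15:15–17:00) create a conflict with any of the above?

LAB1: ends 07:30 at or before LAB7 starts 15:15 → clear.
LAB2: ends 11:15 at or before LAB7 starts 15:15 → clear.
LAB3: ends 11:30 at or before LAB7 starts 15:15 → clear.
LAB4: starts 15:30 before LAB7 ends 17:00, and ends 16:30 after LAB7 starts 15:15 → overlap.
LAB5: starts 16:15 before LAB7 ends 17:00, and ends 17:15 after LAB7 starts 15:15 → overlap.
LAB6: starts 16:30 before LAB7 ends 17:00, and ends 18:15 after LAB7 starts 15:15 → overlap.
LAB7 overlaps LAB4, LAB5, LAB6.

Yes — it overlaps LAB4, LAB5, LAB6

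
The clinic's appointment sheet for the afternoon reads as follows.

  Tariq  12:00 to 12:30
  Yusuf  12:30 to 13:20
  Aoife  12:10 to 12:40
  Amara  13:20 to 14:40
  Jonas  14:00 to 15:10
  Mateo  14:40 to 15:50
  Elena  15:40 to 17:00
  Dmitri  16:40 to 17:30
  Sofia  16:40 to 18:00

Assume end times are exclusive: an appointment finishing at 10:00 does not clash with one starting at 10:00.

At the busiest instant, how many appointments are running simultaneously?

3

Walk through starts and ends in time order (an end at T is processed before a start at T):
12:00 start Tariq → 1
12:10 start Aoife → 2
12:30 end Tariq → 1
12:30 start Yusuf → 2
12:40 end Aoife → 1
13:20 end Yusuf → 0
13:20 start Amara → 1
14:00 start Jonas → 2
14:40 end Amara → 1
14:40 start Mateo → 2
15:10 end Jonas → 1
15:40 start Elena → 2
15:50 end Mateo → 1
16:40 start Dmitri → 2
16:40 start Sofia → 3
17:00 end Elena → 2
17:30 end Dmitri → 1
18:00 end Sofia → 0
Peak is 3, at 16:40 (Dmitri, Elena, Sofia).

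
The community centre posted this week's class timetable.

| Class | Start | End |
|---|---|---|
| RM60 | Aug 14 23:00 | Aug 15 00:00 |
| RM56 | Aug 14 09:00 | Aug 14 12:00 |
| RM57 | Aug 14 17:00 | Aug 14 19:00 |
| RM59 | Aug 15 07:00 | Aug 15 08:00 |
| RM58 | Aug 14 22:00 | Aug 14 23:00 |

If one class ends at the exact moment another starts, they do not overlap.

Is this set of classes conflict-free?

Yes

Two intervals overlap when each starts before the other ends.
Sorted by start: RM56, RM57, RM58, RM60, RM59.
RM57 starts after RM56 ends, so RM56 has no further overlaps.
RM58 starts after RM57 ends, so RM57 has no further overlaps.
RM60 starts exactly when RM58 ends (back-to-back, no overlap), so RM58 has no further overlaps.
RM59 starts after RM60 ends.
Every pair is clear; the schedule has no overlaps.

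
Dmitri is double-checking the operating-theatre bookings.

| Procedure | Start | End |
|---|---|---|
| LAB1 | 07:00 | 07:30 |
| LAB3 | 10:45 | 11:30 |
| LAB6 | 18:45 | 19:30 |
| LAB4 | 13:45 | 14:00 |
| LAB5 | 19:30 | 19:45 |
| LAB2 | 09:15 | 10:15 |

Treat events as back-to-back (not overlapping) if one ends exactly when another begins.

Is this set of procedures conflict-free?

Two intervals overlap when each starts before the other ends.
Sorted by start: LAB1, LAB2, LAB3, LAB4, LAB6, LAB5.
LAB2 starts after LAB1 ends, so nothing later overlaps LAB1 either.
LAB3 starts after LAB2 ends, so nothing later overlaps LAB2 either.
LAB4 starts after LAB3 ends, so nothing later overlaps LAB3 either.
LAB6 starts after LAB4 ends, so nothing later overlaps LAB4 either.
LAB5 starts exactly when LAB6 ends (back-to-back, no overlap).
Every pair is clear; the schedule has no overlaps.

Yes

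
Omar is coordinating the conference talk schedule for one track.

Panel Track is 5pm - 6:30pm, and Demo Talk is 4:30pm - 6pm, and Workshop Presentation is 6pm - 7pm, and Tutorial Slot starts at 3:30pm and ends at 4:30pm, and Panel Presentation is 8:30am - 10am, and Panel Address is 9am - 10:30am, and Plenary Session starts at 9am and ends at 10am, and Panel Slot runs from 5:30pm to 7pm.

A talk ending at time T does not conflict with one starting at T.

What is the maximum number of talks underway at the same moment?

3

Sort all start/end points and keep a running count:
8:30am start Panel Presentation → 1
9am start Panel Address → 2
9am start Plenary Session → 3
10am end Panel Presentation → 2
10am end Plenary Session → 1
10:30am end Panel Address → 0
3:30pm start Tutorial Slot → 1
4:30pm end Tutorial Slot → 0
4:30pm start Demo Talk → 1
5pm start Panel Track → 2
5:30pm start Panel Slot → 3
6pm end Demo Talk → 2
6pm start Workshop Presentation → 3
6:30pm end Panel Track → 2
7pm end Panel Slot → 1
7pm end Workshop Presentation → 0
Peak is 3, at 9am (Panel Address, Panel Presentation, Plenary Session).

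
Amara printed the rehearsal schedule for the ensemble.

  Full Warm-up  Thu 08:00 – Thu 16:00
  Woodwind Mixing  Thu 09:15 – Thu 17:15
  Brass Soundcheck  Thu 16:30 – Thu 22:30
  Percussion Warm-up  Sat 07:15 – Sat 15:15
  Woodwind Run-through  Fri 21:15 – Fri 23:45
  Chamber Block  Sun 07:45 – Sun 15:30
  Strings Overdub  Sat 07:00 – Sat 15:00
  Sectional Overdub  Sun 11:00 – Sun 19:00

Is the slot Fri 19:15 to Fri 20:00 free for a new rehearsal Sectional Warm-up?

Full Warm-up: ends Thu 16:00 at or before Sectional Warm-up starts Fri 19:15 → clear.
Woodwind Mixing: ends Thu 17:15 at or before Sectional Warm-up starts Fri 19:15 → clear.
Brass Soundcheck: ends Thu 22:30 at or before Sectional Warm-up starts Fri 19:15 → clear.
Woodwind Run-through: starts Fri 21:15 at or after Sectional Warm-up ends Fri 20:00 → clear.
Strings Overdub: starts Sat 07:00 at or after Sectional Warm-up ends Fri 20:00 → clear.
Percussion Warm-up: starts Sat 07:15 at or after Sectional Warm-up ends Fri 20:00 → clear.
Chamber Block: starts Sun 07:45 at or after Sectional Warm-up ends Fri 20:00 → clear.
Sectional Overdub: starts Sun 11:00 at or after Sectional Warm-up ends Fri 20:00 → clear.

Yes — the slot is free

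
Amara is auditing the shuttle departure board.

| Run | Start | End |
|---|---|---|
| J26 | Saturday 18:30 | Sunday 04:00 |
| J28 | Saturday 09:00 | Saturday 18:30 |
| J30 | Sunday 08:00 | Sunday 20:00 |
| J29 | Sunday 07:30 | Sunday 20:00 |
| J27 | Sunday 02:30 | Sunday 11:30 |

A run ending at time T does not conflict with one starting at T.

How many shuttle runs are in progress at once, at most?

Sort all start/end points and keep a running count:
Saturday 09:00 start J28 → 1
Saturday 18:30 end J28 → 0
Saturday 18:30 start J26 → 1
Sunday 02:30 start J27 → 2
Sunday 04:00 end J26 → 1
Sunday 07:30 start J29 → 2
Sunday 08:00 start J30 → 3
Sunday 11:30 end J27 → 2
Sunday 20:00 end J29 → 1
Sunday 20:00 end J30 → 0
Peak is 3, at Sunday 08:00 (J27, J29, J30).

3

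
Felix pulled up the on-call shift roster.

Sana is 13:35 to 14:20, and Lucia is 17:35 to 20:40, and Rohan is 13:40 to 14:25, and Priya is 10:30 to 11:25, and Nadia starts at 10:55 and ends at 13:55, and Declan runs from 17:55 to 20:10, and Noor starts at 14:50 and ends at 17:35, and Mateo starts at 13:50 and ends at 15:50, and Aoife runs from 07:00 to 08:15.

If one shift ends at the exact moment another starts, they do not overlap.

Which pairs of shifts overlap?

Declan & Lucia, Mateo & Nadia, Mateo & Noor, Mateo & Rohan, Mateo & Sana, Nadia & Priya, Nadia & Rohan, Nadia & Sana, Rohan & Sana

Sorted by start: Aoife, Priya, Nadia, Sana, Rohan, Mateo, Noor, Lucia, Declan.
Priya starts after Aoife ends, so nothing later overlaps Aoife either.
Nadia starts before Priya ends → Priya and Nadia overlap.
Sana starts after Priya ends, so nothing later overlaps Priya either.
Sana starts before Nadia ends → Nadia and Sana overlap.
Rohan starts before Nadia ends → Nadia and Rohan overlap.
Mateo starts before Nadia ends → Nadia and Mateo overlap.
Noor starts after Nadia ends, so nothing later overlaps Nadia either.
Rohan starts before Sana ends → Sana and Rohan overlap.
Mateo starts before Sana ends → Sana and Mateo overlap.
Noor starts after Sana ends, so nothing later overlaps Sana either.
Mateo starts before Rohan ends → Rohan and Mateo overlap.
Noor starts after Rohan ends, so nothing later overlaps Rohan either.
Noor starts before Mateo ends → Mateo and Noor overlap.
Lucia starts after Mateo ends, so nothing later overlaps Mateo either.
Lucia starts exactly when Noor ends (back-to-back, no overlap), so nothing later overlaps Noor either.
Declan starts before Lucia ends → Lucia and Declan overlap.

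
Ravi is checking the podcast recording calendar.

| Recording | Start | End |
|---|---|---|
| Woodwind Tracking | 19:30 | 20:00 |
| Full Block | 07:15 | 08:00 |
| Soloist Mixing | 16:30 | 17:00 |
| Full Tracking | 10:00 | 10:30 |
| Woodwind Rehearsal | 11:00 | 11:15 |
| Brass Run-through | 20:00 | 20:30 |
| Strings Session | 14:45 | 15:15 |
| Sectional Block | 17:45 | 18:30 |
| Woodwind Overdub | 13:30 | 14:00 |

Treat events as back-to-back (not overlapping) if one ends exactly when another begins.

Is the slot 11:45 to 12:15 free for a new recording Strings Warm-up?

Full Block: ends 08:00 at or before Strings Warm-up starts 11:45 → clear.
Full Tracking: ends 10:30 at or before Strings Warm-up starts 11:45 → clear.
Woodwind Rehearsal: ends 11:15 at or before Strings Warm-up starts 11:45 → clear.
Woodwind Overdub: starts 13:30 at or after Strings Warm-up ends 12:15 → clear.
Strings Session: starts 14:45 at or after Strings Warm-up ends 12:15 → clear.
Soloist Mixing: starts 16:30 at or after Strings Warm-up ends 12:15 → clear.
Sectional Block: starts 17:45 at or after Strings Warm-up ends 12:15 → clear.
Woodwind Tracking: starts 19:30 at or after Strings Warm-up ends 12:15 → clear.
Brass Run-through: starts 20:00 at or after Strings Warm-up ends 12:15 → clear.

Yes — the slot is free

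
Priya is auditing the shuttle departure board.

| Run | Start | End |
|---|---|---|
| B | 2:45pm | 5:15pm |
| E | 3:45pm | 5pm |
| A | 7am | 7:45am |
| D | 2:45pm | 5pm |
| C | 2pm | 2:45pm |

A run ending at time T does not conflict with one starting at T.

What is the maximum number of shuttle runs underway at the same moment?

3

Walk through starts and ends in time order (an end at T is processed before a start at T):
7am start A → 1
7:45am end A → 0
2pm start C → 1
2:45pm end C → 0
2:45pm start B → 1
2:45pm start D → 2
3:45pm start E → 3
5pm end D → 2
5pm end E → 1
5:15pm end B → 0
Peak is 3, at 3:45pm (B, D, E).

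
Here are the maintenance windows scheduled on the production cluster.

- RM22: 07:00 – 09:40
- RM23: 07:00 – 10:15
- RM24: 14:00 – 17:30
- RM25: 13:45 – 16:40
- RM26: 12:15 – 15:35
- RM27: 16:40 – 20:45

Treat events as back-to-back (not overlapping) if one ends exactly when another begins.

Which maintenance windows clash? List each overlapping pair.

Two intervals overlap when each starts before the other ends.
Sorted by start: RM22, RM23, RM26, RM25, RM24, RM27.
RM23 starts before RM22 ends → RM22 and RM23 overlap.
RM26 starts after RM22 ends — done with RM22.
RM26 starts after RM23 ends — done with RM23.
RM25 starts before RM26 ends → RM26 and RM25 overlap.
RM24 starts before RM26 ends → RM26 and RM24 overlap.
RM27 starts after RM26 ends.
RM24 starts before RM25 ends → RM25 and RM24 overlap.
RM27 starts exactly when RM25 ends (back-to-back, no overlap).
RM27 starts before RM24 ends → RM24 and RM27 overlap.

RM22 & RM23, RM24 & RM25, RM24 & RM26, RM24 & RM27, RM25 & RM26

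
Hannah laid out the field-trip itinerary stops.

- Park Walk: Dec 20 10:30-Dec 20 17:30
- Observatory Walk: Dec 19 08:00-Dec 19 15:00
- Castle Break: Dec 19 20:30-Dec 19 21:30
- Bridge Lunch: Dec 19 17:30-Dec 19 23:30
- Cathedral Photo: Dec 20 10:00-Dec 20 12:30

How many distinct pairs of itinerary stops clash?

2

Sorted by start: Observatory Walk, Bridge Lunch, Castle Break, Cathedral Photo, Park Walk.
Bridge Lunch starts after Observatory Walk ends — done with Observatory Walk.
Castle Break starts before Bridge Lunch ends → Bridge Lunch and Castle Break overlap.
Cathedral Photo starts after Bridge Lunch ends — done with Bridge Lunch.
Cathedral Photo starts after Castle Break ends — done with Castle Break.
Park Walk starts before Cathedral Photo ends → Cathedral Photo and Park Walk overlap.
Overlapping pairs: Bridge Lunch & Castle Break, Cathedral Photo & Park Walk — 2 in total.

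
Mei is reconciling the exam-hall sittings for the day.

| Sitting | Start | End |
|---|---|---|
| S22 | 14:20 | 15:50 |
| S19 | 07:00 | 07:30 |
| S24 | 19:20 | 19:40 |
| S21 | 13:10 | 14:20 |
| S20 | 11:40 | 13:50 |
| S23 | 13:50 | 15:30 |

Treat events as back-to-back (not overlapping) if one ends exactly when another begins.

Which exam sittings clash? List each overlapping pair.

S20 & S21, S21 & S23, S22 & S23

Sorted by start: S19, S20, S21, S23, S22, S24.
S20 starts after S19 ends — done with S19.
S21 starts before S20 ends → S20 and S21 overlap.
S23 starts exactly when S20 ends (back-to-back, no overlap) — done with S20.
S23 starts before S21 ends → S21 and S23 overlap.
S22 starts exactly when S21 ends (back-to-back, no overlap) — done with S21.
S22 starts before S23 ends → S23 and S22 overlap.
S24 starts after S23 ends.
S24 starts after S22 ends.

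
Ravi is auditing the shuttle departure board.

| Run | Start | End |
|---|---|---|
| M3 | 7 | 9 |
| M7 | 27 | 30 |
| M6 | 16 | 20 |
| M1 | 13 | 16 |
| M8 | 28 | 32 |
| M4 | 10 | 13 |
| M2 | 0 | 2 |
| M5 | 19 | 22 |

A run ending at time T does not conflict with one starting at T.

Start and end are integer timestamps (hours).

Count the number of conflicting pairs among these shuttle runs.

Check each pair: they overlap iff neither finishes before the other starts.
Sorted by start: M2, M3, M4, M1, M6, M5, M7, M8.
M3 starts after M2 ends, so M2 has no further overlaps.
M4 starts after M3 ends, so M3 has no further overlaps.
M1 starts exactly when M4 ends (back-to-back, no overlap), so M4 has no further overlaps.
M6 starts exactly when M1 ends (back-to-back, no overlap), so M1 has no further overlaps.
M5 starts before M6 ends → M6 and M5 overlap.
M7 starts after M6 ends, so M6 has no further overlaps.
M7 starts after M5 ends, so M5 has no further overlaps.
M8 starts before M7 ends → M7 and M8 overlap.
Overlapping pairs: M5 & M6, M7 & M8 — 2 in total.

2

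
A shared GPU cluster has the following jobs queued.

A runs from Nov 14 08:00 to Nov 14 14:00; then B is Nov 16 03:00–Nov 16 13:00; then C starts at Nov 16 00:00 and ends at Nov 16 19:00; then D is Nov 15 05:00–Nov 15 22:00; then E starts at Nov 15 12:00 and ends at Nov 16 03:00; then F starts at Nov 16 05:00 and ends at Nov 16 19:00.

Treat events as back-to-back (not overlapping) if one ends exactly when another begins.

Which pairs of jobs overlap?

Sorted by start: A, D, E, C, B, F.
D starts after A ends, so A has no further overlaps.
E starts before D ends → D and E overlap.
C starts after D ends, so D has no further overlaps.
C starts before E ends → E and C overlap.
B starts exactly when E ends (back-to-back, no overlap), so E has no further overlaps.
B starts before C ends → C and B overlap.
F starts before C ends → C and F overlap.
F starts before B ends → B and F overlap.

B & C, B & F, C & E, C & F, D & E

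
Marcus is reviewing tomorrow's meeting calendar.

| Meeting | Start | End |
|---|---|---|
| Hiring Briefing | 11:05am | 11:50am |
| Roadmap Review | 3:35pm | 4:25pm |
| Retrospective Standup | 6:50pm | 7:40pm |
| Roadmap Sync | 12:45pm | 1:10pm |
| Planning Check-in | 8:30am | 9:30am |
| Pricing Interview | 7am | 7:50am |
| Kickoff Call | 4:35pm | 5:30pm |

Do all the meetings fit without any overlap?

Yes

Sorted by start: Pricing Interview, Planning Check-in, Hiring Briefing, Roadmap Sync, Roadmap Review, Kickoff Call, Retrospective Standup.
Planning Check-in starts after Pricing Interview ends, so nothing later overlaps Pricing Interview either.
Hiring Briefing starts after Planning Check-in ends, so nothing later overlaps Planning Check-in either.
Roadmap Sync starts after Hiring Briefing ends, so nothing later overlaps Hiring Briefing either.
Roadmap Review starts after Roadmap Sync ends, so nothing later overlaps Roadmap Sync either.
Kickoff Call starts after Roadmap Review ends, so nothing later overlaps Roadmap Review either.
Retrospective Standup starts after Kickoff Call ends.
Every pair is clear; the schedule has no overlaps.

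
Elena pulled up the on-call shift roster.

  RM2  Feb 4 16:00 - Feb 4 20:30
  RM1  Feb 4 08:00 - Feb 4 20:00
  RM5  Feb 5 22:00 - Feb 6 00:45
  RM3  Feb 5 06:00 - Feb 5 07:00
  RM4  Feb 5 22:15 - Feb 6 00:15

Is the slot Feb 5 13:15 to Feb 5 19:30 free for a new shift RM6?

Yes — the slot is free

RM1: ends Feb 4 20:00 at or before RM6 starts Feb 5 13:15 → clear.
RM2: ends Feb 4 20:30 at or before RM6 starts Feb 5 13:15 → clear.
RM3: ends Feb 5 07:00 at or before RM6 starts Feb 5 13:15 → clear.
RM5: starts Feb 5 22:00 at or after RM6 ends Feb 5 19:30 → clear.
RM4: starts Feb 5 22:15 at or after RM6 ends Feb 5 19:30 → clear.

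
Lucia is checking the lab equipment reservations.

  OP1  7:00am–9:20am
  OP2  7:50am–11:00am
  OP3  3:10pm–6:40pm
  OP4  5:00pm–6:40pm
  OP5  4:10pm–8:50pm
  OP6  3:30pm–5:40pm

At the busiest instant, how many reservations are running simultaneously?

Sweep the timeline, counting +1 at each start and −1 at each end (ends before starts at a tie):
7:00am start OP1 → 1
7:50am start OP2 → 2
9:20am end OP1 → 1
11:00am end OP2 → 0
3:10pm start OP3 → 1
3:30pm start OP6 → 2
4:10pm start OP5 → 3
5:00pm start OP4 → 4
5:40pm end OP6 → 3
6:40pm end OP3 → 2
6:40pm end OP4 → 1
8:50pm end OP5 → 0
Peak is 4, at 5:00pm (OP3, OP4, OP5, OP6).

4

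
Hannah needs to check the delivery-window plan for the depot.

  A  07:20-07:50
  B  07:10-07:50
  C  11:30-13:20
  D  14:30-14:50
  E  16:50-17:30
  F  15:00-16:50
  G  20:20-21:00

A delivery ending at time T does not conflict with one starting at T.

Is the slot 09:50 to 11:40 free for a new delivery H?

No — it overlaps C

B: ends 07:50 at or before H starts 09:50 → clear.
A: ends 07:50 at or before H starts 09:50 → clear.
C: starts 11:30 before H ends 11:40, and ends 13:20 after H starts 09:50 → overlap.
D: starts 14:30 at or after H ends 11:40 → clear.
F: starts 15:00 at or after H ends 11:40 → clear.
E: starts 16:50 at or after H ends 11:40 → clear.
G: starts 20:20 at or after H ends 11:40 → clear.
H overlaps C.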